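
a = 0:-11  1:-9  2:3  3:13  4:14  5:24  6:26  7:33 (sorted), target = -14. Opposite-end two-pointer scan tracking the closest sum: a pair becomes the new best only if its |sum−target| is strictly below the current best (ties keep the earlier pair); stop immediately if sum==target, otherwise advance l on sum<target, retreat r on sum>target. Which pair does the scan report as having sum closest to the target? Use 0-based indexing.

l=0 r=7: -11+33=22 d=36 *, r--
l=0 r=6: -11+26=15 d=29 *, r--
l=0 r=5: -11+24=13 d=27 *, r--
l=0 r=4: -11+14=3 d=17 *, r--
l=0 r=3: -11+13=2 d=16 *, r--
l=0 r=2: -11+3=-8 d=6 *, r--
l=0 r=1: -11+-9=-20 d=6, l++

pair (-11, 3) with sum -8 (|Δ|=6)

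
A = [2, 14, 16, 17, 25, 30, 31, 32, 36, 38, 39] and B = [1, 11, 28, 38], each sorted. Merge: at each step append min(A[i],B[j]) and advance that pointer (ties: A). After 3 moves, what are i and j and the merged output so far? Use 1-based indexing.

i=2, j=3, merged so far=[1, 2, 11]

i=1 j=1: A[i]=2>B[j]=1 take 1, j++
i=1 j=2: A[i]=2<=B[j]=11 take 2, i++
i=2 j=2: A[i]=14>B[j]=11 take 11, j++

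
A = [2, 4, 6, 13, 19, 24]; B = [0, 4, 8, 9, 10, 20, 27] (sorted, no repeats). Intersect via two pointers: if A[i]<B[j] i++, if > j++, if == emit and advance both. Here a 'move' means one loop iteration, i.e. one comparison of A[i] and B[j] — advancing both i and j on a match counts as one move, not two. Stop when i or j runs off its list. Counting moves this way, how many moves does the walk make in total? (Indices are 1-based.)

[i=1,j=1] 2>0 → j++
[i=1,j=2] 2<4 → i++
[i=2,j=2] 4==4 emit → i++,j++
[i=3,j=3] 6<8 → i++
[i=4,j=3] 13>8 → j++
[i=4,j=4] 13>9 → j++
[i=4,j=5] 13>10 → j++
[i=4,j=6] 13<20 → i++
[i=5,j=6] 19<20 → i++
[i=6,j=6] 24>20 → j++
[i=6,j=7] 24<27 → i++

11 moves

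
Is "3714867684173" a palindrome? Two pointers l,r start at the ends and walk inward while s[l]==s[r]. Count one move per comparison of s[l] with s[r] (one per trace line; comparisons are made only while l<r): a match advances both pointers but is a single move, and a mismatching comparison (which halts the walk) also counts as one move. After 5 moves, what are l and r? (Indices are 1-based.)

l=6, r=8

[1,13] '3'=='3' → l++,r--
[2,12] '7'=='7' → l++,r--
[3,11] '1'=='1' → l++,r--
[4,10] '4'=='4' → l++,r--
[5,9] '8'=='8' → l++,r--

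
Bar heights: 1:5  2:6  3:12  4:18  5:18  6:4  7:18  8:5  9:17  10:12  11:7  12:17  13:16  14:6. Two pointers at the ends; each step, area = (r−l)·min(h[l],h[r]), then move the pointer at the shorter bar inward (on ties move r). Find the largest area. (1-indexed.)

l=1 r=14: min(5,6)*13=65 best=65 *, l++
l=2 r=14: min(6,6)*12=72 best=72 *, r--
l=2 r=13: min(6,16)*11=66 best=72, l++
l=3 r=13: min(12,16)*10=120 best=120 *, l++
l=4 r=13: min(18,16)*9=144 best=144 *, r--
l=4 r=12: min(18,17)*8=136 best=144, r--
l=4 r=11: min(18,7)*7=49 best=144, r--
l=4 r=10: min(18,12)*6=72 best=144, r--
l=4 r=9: min(18,17)*5=85 best=144, r--
l=4 r=8: min(18,5)*4=20 best=144, r--
l=4 r=7: min(18,18)*3=54 best=144, r--
l=4 r=6: min(18,4)*2=8 best=144, r--
l=4 r=5: min(18,18)*1=18 best=144, r--

max area = 144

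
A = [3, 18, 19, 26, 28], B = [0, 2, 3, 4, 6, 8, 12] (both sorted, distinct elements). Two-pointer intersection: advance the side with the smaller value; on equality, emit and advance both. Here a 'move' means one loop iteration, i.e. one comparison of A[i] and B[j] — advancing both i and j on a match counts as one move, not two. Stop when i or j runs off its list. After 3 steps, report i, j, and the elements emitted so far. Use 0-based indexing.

i=1, j=3, emitted=[3]

[i=0,j=0] 3>0 → j++
[i=0,j=1] 3>2 → j++
[i=0,j=2] 3==3 emit → i++,j++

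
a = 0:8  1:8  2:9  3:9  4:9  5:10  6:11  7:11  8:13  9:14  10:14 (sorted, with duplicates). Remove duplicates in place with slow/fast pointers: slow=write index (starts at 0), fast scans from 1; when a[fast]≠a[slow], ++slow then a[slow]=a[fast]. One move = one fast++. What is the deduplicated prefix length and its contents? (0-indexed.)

(s=0,f=1) a[fast]=8=a[slow] dup → fast++
(s=0,f=2) a[fast]=9≠a[slow]=8 write a[1]=9 → slow++,fast++
(s=1,f=3) a[fast]=9=a[slow] dup → fast++
(s=1,f=4) a[fast]=9=a[slow] dup → fast++
(s=1,f=5) a[fast]=10≠a[slow]=9 write a[2]=10 → slow++,fast++
(s=2,f=6) a[fast]=11≠a[slow]=10 write a[3]=11 → slow++,fast++
(s=3,f=7) a[fast]=11=a[slow] dup → fast++
(s=3,f=8) a[fast]=13≠a[slow]=11 write a[4]=13 → slow++,fast++
(s=4,f=9) a[fast]=14≠a[slow]=13 write a[5]=14 → slow++,fast++
(s=5,f=10) a[fast]=14=a[slow] dup → fast++

length 6; prefix = [8, 9, 10, 11, 13, 14]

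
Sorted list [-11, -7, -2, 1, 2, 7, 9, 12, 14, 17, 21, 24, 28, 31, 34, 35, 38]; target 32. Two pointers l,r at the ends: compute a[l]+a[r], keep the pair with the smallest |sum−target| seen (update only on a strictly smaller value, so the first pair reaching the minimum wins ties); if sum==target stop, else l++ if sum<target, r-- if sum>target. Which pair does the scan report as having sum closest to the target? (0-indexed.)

pair (-2, 34) with sum 32 (|Δ|=0)

l=0 r=16: -11+38=27 d=5 *, l++
l=1 r=16: -7+38=31 d=1 *, l++
l=2 r=16: -2+38=36 d=4, r--
l=2 r=15: -2+35=33 d=1, r--
l=2 r=14: -2+34=32 d=0 *, stop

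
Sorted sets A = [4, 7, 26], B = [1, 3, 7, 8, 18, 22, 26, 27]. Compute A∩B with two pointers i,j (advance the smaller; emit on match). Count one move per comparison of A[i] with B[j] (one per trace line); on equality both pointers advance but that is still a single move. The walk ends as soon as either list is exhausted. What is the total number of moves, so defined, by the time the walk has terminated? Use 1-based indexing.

i=1 j=1: 4>1, j++
i=1 j=2: 4>3, j++
i=1 j=3: 4<7, i++
i=2 j=3: 7==7 emit, i++,j++
i=3 j=4: 26>8, j++
i=3 j=5: 26>18, j++
i=3 j=6: 26>22, j++
i=3 j=7: 26==26 emit, i++,j++

8 moves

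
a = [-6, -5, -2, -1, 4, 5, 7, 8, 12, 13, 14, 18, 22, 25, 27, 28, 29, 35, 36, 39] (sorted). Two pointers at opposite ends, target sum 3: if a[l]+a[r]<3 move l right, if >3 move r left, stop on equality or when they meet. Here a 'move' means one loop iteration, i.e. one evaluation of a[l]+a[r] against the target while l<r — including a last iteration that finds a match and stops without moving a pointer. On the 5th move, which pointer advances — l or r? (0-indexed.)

[0,19] -6+39=33 >3 → r--
[0,18] -6+36=30 >3 → r--
[0,17] -6+35=29 >3 → r--
[0,16] -6+29=23 >3 → r--
[0,15] -6+28=22 >3 → r--

r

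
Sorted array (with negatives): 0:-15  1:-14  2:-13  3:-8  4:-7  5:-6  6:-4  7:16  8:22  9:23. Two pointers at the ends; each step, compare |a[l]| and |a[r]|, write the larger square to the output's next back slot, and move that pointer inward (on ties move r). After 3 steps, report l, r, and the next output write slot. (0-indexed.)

l=0, r=6, next write slot=6

[0,9] |-15|<=|23| out[9]=529 → r--
[0,8] |-15|<=|22| out[8]=484 → r--
[0,7] |-15|<=|16| out[7]=256 → r--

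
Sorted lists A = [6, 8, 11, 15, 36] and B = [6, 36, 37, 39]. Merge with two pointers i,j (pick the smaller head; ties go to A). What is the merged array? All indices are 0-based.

[6, 6, 8, 11, 15, 36, 36, 37, 39]

[i=0,j=0] A[i]=6<=B[j]=6 take 6 → i++
[i=1,j=0] A[i]=8>B[j]=6 take 6 → j++
[i=1,j=1] A[i]=8<=B[j]=36 take 8 → i++
[i=2,j=1] A[i]=11<=B[j]=36 take 11 → i++
[i=3,j=1] A[i]=15<=B[j]=36 take 15 → i++
[i=4,j=1] A[i]=36<=B[j]=36 take 36 → i++
[i=5,j=1] A done, take B[j]=36 → j++
[i=5,j=2] A done, take B[j]=37 → j++
[i=5,j=3] A done, take B[j]=39 → j++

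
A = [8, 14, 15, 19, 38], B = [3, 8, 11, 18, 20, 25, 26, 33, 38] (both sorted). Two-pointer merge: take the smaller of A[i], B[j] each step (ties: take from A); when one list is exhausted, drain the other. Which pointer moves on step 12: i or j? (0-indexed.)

[i=0,j=0] A[i]=8>B[j]=3 take 3 → j++
[i=0,j=1] A[i]=8<=B[j]=8 take 8 → i++
[i=1,j=1] A[i]=14>B[j]=8 take 8 → j++
[i=1,j=2] A[i]=14>B[j]=11 take 11 → j++
[i=1,j=3] A[i]=14<=B[j]=18 take 14 → i++
[i=2,j=3] A[i]=15<=B[j]=18 take 15 → i++
[i=3,j=3] A[i]=19>B[j]=18 take 18 → j++
[i=3,j=4] A[i]=19<=B[j]=20 take 19 → i++
[i=4,j=4] A[i]=38>B[j]=20 take 20 → j++
[i=4,j=5] A[i]=38>B[j]=25 take 25 → j++
[i=4,j=6] A[i]=38>B[j]=26 take 26 → j++
[i=4,j=7] A[i]=38>B[j]=33 take 33 → j++

j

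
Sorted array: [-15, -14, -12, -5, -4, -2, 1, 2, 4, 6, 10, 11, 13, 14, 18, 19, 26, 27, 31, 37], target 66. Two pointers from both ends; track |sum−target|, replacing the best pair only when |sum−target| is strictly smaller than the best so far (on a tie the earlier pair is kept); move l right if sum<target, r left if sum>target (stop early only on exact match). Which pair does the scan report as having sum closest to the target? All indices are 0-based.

[0,19] -15+37=22 d=44 * → l++
[1,19] -14+37=23 d=43 * → l++
[2,19] -12+37=25 d=41 * → l++
[3,19] -5+37=32 d=34 * → l++
[4,19] -4+37=33 d=33 * → l++
[5,19] -2+37=35 d=31 * → l++
[6,19] 1+37=38 d=28 * → l++
[7,19] 2+37=39 d=27 * → l++
[8,19] 4+37=41 d=25 * → l++
[9,19] 6+37=43 d=23 * → l++
[10,19] 10+37=47 d=19 * → l++
[11,19] 11+37=48 d=18 * → l++
[12,19] 13+37=50 d=16 * → l++
[13,19] 14+37=51 d=15 * → l++
[14,19] 18+37=55 d=11 * → l++
[15,19] 19+37=56 d=10 * → l++
[16,19] 26+37=63 d=3 * → l++
[17,19] 27+37=64 d=2 * → l++
[18,19] 31+37=68 d=2 → r--

pair (27, 37) with sum 64 (|Δ|=2)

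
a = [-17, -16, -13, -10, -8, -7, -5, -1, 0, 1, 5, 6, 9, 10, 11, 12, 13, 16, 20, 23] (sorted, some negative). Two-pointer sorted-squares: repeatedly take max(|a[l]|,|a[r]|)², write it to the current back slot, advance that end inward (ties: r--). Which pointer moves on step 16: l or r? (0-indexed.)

l=0 r=19: |-17|<=|23| out[19]=529, r--
l=0 r=18: |-17|<=|20| out[18]=400, r--
l=0 r=17: |-17|>|16| out[17]=289, l++
l=1 r=17: |-16|<=|16| out[16]=256, r--
l=1 r=16: |-16|>|13| out[15]=256, l++
l=2 r=16: |-13|<=|13| out[14]=169, r--
l=2 r=15: |-13|>|12| out[13]=169, l++
l=3 r=15: |-10|<=|12| out[12]=144, r--
l=3 r=14: |-10|<=|11| out[11]=121, r--
l=3 r=13: |-10|<=|10| out[10]=100, r--
l=3 r=12: |-10|>|9| out[9]=100, l++
l=4 r=12: |-8|<=|9| out[8]=81, r--
l=4 r=11: |-8|>|6| out[7]=64, l++
l=5 r=11: |-7|>|6| out[6]=49, l++
l=6 r=11: |-5|<=|6| out[5]=36, r--
l=6 r=10: |-5|<=|5| out[4]=25, r--

r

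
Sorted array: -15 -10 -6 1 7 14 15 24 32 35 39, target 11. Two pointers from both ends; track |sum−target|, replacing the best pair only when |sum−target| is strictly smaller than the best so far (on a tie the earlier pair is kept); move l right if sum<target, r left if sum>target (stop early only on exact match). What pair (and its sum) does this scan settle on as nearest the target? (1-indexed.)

pair (-15, 24) with sum 9 (|Δ|=2)

[1,11] -15+39=24 d=13 * → r--
[1,10] -15+35=20 d=9 * → r--
[1,9] -15+32=17 d=6 * → r--
[1,8] -15+24=9 d=2 * → l++
[2,8] -10+24=14 d=3 → r--
[2,7] -10+15=5 d=6 → l++
[3,7] -6+15=9 d=2 → l++
[4,7] 1+15=16 d=5 → r--
[4,6] 1+14=15 d=4 → r--
[4,5] 1+7=8 d=3 → l++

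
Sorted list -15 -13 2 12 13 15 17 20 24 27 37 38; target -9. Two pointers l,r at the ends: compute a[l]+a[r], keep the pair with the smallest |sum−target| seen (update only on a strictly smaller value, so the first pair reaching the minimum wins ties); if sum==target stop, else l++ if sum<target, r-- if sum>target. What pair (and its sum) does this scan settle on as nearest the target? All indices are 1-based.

[1,12] -15+38=23 d=32 * → r--
[1,11] -15+37=22 d=31 * → r--
[1,10] -15+27=12 d=21 * → r--
[1,9] -15+24=9 d=18 * → r--
[1,8] -15+20=5 d=14 * → r--
[1,7] -15+17=2 d=11 * → r--
[1,6] -15+15=0 d=9 * → r--
[1,5] -15+13=-2 d=7 * → r--
[1,4] -15+12=-3 d=6 * → r--
[1,3] -15+2=-13 d=4 * → l++
[2,3] -13+2=-11 d=2 * → l++

pair (-13, 2) with sum -11 (|Δ|=2)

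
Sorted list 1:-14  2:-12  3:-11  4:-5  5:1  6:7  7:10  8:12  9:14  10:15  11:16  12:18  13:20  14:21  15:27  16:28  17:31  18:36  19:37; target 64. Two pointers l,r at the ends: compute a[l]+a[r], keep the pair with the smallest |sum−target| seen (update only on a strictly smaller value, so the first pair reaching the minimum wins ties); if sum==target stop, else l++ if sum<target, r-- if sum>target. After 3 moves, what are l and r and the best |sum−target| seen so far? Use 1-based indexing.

l=4, r=19, best |Δ|=38

l=1 r=19: -14+37=23 d=41 *, l++
l=2 r=19: -12+37=25 d=39 *, l++
l=3 r=19: -11+37=26 d=38 *, l++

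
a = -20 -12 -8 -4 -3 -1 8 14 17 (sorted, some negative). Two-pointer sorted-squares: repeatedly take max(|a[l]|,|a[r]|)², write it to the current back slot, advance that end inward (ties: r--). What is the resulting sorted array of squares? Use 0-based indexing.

[1, 9, 16, 64, 64, 144, 196, 289, 400]

l=0 r=8: |-20|>|17| out[8]=400, l++
l=1 r=8: |-12|<=|17| out[7]=289, r--
l=1 r=7: |-12|<=|14| out[6]=196, r--
l=1 r=6: |-12|>|8| out[5]=144, l++
l=2 r=6: |-8|<=|8| out[4]=64, r--
l=2 r=5: |-8|>|-1| out[3]=64, l++
l=3 r=5: |-4|>|-1| out[2]=16, l++
l=4 r=5: |-3|>|-1| out[1]=9, l++
l=5 r=5: |-1|<=|-1| out[0]=1, r--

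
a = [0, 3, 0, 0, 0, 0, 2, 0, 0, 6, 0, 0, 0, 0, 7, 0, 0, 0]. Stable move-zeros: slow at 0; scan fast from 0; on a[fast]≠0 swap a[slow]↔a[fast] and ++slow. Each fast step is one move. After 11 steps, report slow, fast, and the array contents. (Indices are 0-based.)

slow=3, fast=11, a=[3, 2, 6, 0, 0, 0, 0, 0, 0, 0, 0, 0, 0, 0, 7, 0, 0, 0]

(s=0,f=0) a[fast]=0 → fast++
(s=0,f=1) a[fast]=3≠0 swap→a[0]=3 → slow++,fast++
(s=1,f=2) a[fast]=0 → fast++
(s=1,f=3) a[fast]=0 → fast++
(s=1,f=4) a[fast]=0 → fast++
(s=1,f=5) a[fast]=0 → fast++
(s=1,f=6) a[fast]=2≠0 swap→a[1]=2 → slow++,fast++
(s=2,f=7) a[fast]=0 → fast++
(s=2,f=8) a[fast]=0 → fast++
(s=2,f=9) a[fast]=6≠0 swap→a[2]=6 → slow++,fast++
(s=3,f=10) a[fast]=0 → fast++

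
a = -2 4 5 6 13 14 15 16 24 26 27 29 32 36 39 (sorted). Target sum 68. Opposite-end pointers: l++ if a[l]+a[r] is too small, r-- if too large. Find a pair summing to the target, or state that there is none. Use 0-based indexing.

[0,14] -2+39=37 <68 → l++
[1,14] 4+39=43 <68 → l++
[2,14] 5+39=44 <68 → l++
[3,14] 6+39=45 <68 → l++
[4,14] 13+39=52 <68 → l++
[5,14] 14+39=53 <68 → l++
[6,14] 15+39=54 <68 → l++
[7,14] 16+39=55 <68 → l++
[8,14] 24+39=63 <68 → l++
[9,14] 26+39=65 <68 → l++
[10,14] 27+39=66 <68 → l++
[11,14] 29+39=68 → found

(29, 39)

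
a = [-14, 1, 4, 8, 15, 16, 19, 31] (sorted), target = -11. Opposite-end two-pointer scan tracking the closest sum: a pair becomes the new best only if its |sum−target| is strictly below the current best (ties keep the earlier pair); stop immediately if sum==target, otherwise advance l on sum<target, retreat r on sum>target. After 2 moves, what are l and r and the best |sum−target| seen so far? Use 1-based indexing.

l=1, r=6, best |Δ|=16

[1,8] -14+31=17 d=28 * → r--
[1,7] -14+19=5 d=16 * → r--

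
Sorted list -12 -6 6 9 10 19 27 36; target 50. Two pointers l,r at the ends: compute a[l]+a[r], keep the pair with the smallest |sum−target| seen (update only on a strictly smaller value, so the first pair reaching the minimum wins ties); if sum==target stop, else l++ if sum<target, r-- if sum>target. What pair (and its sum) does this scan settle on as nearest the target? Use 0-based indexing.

pair (10, 36) with sum 46 (|Δ|=4)

l=0 r=7: -12+36=24 d=26 *, l++
l=1 r=7: -6+36=30 d=20 *, l++
l=2 r=7: 6+36=42 d=8 *, l++
l=3 r=7: 9+36=45 d=5 *, l++
l=4 r=7: 10+36=46 d=4 *, l++
l=5 r=7: 19+36=55 d=5, r--
l=5 r=6: 19+27=46 d=4, l++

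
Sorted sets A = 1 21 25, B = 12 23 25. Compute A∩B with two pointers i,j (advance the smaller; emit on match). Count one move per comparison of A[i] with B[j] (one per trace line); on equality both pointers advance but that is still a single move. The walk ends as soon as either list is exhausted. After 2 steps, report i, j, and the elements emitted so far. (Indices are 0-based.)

[i=0,j=0] 1<12 → i++
[i=1,j=0] 21>12 → j++

i=1, j=1, emitted=[]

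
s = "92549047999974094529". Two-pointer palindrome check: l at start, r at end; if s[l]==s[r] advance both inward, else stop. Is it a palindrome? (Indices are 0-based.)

l=0 r=19: '9'=='9', l++,r--
l=1 r=18: '2'=='2', l++,r--
l=2 r=17: '5'=='5', l++,r--
l=3 r=16: '4'=='4', l++,r--
l=4 r=15: '9'=='9', l++,r--
l=5 r=14: '0'=='0', l++,r--
l=6 r=13: '4'=='4', l++,r--
l=7 r=12: '7'=='7', l++,r--
l=8 r=11: '9'=='9', l++,r--
l=9 r=10: '9'=='9', l++,r--

palindrome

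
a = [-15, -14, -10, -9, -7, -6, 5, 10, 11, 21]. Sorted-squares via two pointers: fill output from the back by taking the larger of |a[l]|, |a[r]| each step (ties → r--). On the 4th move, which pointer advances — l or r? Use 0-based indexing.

[0,9] |-15|<=|21| out[9]=441 → r--
[0,8] |-15|>|11| out[8]=225 → l++
[1,8] |-14|>|11| out[7]=196 → l++
[2,8] |-10|<=|11| out[6]=121 → r--

r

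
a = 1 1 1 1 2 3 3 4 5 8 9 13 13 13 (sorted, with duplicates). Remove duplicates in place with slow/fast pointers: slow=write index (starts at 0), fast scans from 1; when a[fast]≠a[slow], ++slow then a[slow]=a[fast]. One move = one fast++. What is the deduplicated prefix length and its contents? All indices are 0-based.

length 8; prefix = [1, 2, 3, 4, 5, 8, 9, 13]

(s=0,f=1) a[fast]=1=a[slow] dup → fast++
(s=0,f=2) a[fast]=1=a[slow] dup → fast++
(s=0,f=3) a[fast]=1=a[slow] dup → fast++
(s=0,f=4) a[fast]=2≠a[slow]=1 write a[1]=2 → slow++,fast++
(s=1,f=5) a[fast]=3≠a[slow]=2 write a[2]=3 → slow++,fast++
(s=2,f=6) a[fast]=3=a[slow] dup → fast++
(s=2,f=7) a[fast]=4≠a[slow]=3 write a[3]=4 → slow++,fast++
(s=3,f=8) a[fast]=5≠a[slow]=4 write a[4]=5 → slow++,fast++
(s=4,f=9) a[fast]=8≠a[slow]=5 write a[5]=8 → slow++,fast++
(s=5,f=10) a[fast]=9≠a[slow]=8 write a[6]=9 → slow++,fast++
(s=6,f=11) a[fast]=13≠a[slow]=9 write a[7]=13 → slow++,fast++
(s=7,f=12) a[fast]=13=a[slow] dup → fast++
(s=7,f=13) a[fast]=13=a[slow] dup → fast++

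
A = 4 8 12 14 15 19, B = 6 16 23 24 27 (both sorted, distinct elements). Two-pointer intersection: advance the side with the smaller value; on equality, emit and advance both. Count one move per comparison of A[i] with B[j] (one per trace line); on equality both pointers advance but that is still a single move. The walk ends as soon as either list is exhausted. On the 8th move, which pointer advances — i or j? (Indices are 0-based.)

i=0 j=0: 4<6, i++
i=1 j=0: 8>6, j++
i=1 j=1: 8<16, i++
i=2 j=1: 12<16, i++
i=3 j=1: 14<16, i++
i=4 j=1: 15<16, i++
i=5 j=1: 19>16, j++
i=5 j=2: 19<23, i++

i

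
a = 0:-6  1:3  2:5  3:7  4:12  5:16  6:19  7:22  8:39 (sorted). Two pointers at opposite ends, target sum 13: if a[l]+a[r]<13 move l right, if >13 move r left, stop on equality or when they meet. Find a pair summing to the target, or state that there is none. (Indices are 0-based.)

[0,8] -6+39=33 >13 → r--
[0,7] -6+22=16 >13 → r--
[0,6] -6+19=13 → found

(-6, 19)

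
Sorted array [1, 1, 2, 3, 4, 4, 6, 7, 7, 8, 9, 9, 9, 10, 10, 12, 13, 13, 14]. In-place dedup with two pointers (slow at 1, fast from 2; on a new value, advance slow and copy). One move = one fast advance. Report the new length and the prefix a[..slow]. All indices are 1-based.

length 12; prefix = [1, 2, 3, 4, 6, 7, 8, 9, 10, 12, 13, 14]

(s=1,f=2) a[fast]=1=a[slow] dup → fast++
(s=1,f=3) a[fast]=2≠a[slow]=1 write a[2]=2 → slow++,fast++
(s=2,f=4) a[fast]=3≠a[slow]=2 write a[3]=3 → slow++,fast++
(s=3,f=5) a[fast]=4≠a[slow]=3 write a[4]=4 → slow++,fast++
(s=4,f=6) a[fast]=4=a[slow] dup → fast++
(s=4,f=7) a[fast]=6≠a[slow]=4 write a[5]=6 → slow++,fast++
(s=5,f=8) a[fast]=7≠a[slow]=6 write a[6]=7 → slow++,fast++
(s=6,f=9) a[fast]=7=a[slow] dup → fast++
(s=6,f=10) a[fast]=8≠a[slow]=7 write a[7]=8 → slow++,fast++
(s=7,f=11) a[fast]=9≠a[slow]=8 write a[8]=9 → slow++,fast++
(s=8,f=12) a[fast]=9=a[slow] dup → fast++
(s=8,f=13) a[fast]=9=a[slow] dup → fast++
(s=8,f=14) a[fast]=10≠a[slow]=9 write a[9]=10 → slow++,fast++
(s=9,f=15) a[fast]=10=a[slow] dup → fast++
(s=9,f=16) a[fast]=12≠a[slow]=10 write a[10]=12 → slow++,fast++
(s=10,f=17) a[fast]=13≠a[slow]=12 write a[11]=13 → slow++,fast++
(s=11,f=18) a[fast]=13=a[slow] dup → fast++
(s=11,f=19) a[fast]=14≠a[slow]=13 write a[12]=14 → slow++,fast++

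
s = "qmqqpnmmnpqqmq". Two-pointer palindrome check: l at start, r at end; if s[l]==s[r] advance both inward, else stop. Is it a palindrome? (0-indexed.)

palindrome

[0,13] 'q'=='q' → l++,r--
[1,12] 'm'=='m' → l++,r--
[2,11] 'q'=='q' → l++,r--
[3,10] 'q'=='q' → l++,r--
[4,9] 'p'=='p' → l++,r--
[5,8] 'n'=='n' → l++,r--
[6,7] 'm'=='m' → l++,r--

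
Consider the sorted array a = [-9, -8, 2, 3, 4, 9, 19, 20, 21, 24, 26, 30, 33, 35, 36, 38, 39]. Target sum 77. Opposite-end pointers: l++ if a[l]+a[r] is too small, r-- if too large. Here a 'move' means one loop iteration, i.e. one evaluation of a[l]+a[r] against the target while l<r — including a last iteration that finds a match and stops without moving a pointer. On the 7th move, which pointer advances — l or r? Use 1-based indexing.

l

[1,17] -9+39=30 <77 → l++
[2,17] -8+39=31 <77 → l++
[3,17] 2+39=41 <77 → l++
[4,17] 3+39=42 <77 → l++
[5,17] 4+39=43 <77 → l++
[6,17] 9+39=48 <77 → l++
[7,17] 19+39=58 <77 → l++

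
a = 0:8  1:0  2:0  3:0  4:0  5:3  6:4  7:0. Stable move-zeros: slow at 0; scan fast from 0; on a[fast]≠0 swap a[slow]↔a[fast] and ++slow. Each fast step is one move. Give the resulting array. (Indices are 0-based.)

[8, 3, 4, 0, 0, 0, 0, 0]

(s=0,f=0) a[fast]=8≠0 swap→a[0]=8 → slow++,fast++
(s=1,f=1) a[fast]=0 → fast++
(s=1,f=2) a[fast]=0 → fast++
(s=1,f=3) a[fast]=0 → fast++
(s=1,f=4) a[fast]=0 → fast++
(s=1,f=5) a[fast]=3≠0 swap→a[1]=3 → slow++,fast++
(s=2,f=6) a[fast]=4≠0 swap→a[2]=4 → slow++,fast++
(s=3,f=7) a[fast]=0 → fast++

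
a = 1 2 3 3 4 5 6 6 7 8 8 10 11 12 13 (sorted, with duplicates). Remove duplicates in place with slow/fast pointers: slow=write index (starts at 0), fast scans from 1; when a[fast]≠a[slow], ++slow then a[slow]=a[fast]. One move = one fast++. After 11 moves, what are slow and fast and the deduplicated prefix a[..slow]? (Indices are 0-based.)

slow=8, fast=12, prefix=[1, 2, 3, 4, 5, 6, 7, 8, 10]

(s=0,f=1) a[fast]=2≠a[slow]=1 write a[1]=2 → slow++,fast++
(s=1,f=2) a[fast]=3≠a[slow]=2 write a[2]=3 → slow++,fast++
(s=2,f=3) a[fast]=3=a[slow] dup → fast++
(s=2,f=4) a[fast]=4≠a[slow]=3 write a[3]=4 → slow++,fast++
(s=3,f=5) a[fast]=5≠a[slow]=4 write a[4]=5 → slow++,fast++
(s=4,f=6) a[fast]=6≠a[slow]=5 write a[5]=6 → slow++,fast++
(s=5,f=7) a[fast]=6=a[slow] dup → fast++
(s=5,f=8) a[fast]=7≠a[slow]=6 write a[6]=7 → slow++,fast++
(s=6,f=9) a[fast]=8≠a[slow]=7 write a[7]=8 → slow++,fast++
(s=7,f=10) a[fast]=8=a[slow] dup → fast++
(s=7,f=11) a[fast]=10≠a[slow]=8 write a[8]=10 → slow++,fast++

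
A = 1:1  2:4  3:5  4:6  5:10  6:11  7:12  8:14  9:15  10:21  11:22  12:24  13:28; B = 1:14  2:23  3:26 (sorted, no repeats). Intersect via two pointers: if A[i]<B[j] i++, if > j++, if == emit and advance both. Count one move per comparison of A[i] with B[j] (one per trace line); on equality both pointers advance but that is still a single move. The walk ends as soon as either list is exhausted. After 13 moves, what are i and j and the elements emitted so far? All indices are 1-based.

i=13, j=3, emitted=[14]

i=1 j=1: 1<14, i++
i=2 j=1: 4<14, i++
i=3 j=1: 5<14, i++
i=4 j=1: 6<14, i++
i=5 j=1: 10<14, i++
i=6 j=1: 11<14, i++
i=7 j=1: 12<14, i++
i=8 j=1: 14==14 emit, i++,j++
i=9 j=2: 15<23, i++
i=10 j=2: 21<23, i++
i=11 j=2: 22<23, i++
i=12 j=2: 24>23, j++
i=12 j=3: 24<26, i++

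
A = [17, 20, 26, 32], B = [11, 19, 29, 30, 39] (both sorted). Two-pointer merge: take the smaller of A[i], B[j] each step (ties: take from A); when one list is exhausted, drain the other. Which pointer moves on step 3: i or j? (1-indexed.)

[i=1,j=1] A[i]=17>B[j]=11 take 11 → j++
[i=1,j=2] A[i]=17<=B[j]=19 take 17 → i++
[i=2,j=2] A[i]=20>B[j]=19 take 19 → j++

j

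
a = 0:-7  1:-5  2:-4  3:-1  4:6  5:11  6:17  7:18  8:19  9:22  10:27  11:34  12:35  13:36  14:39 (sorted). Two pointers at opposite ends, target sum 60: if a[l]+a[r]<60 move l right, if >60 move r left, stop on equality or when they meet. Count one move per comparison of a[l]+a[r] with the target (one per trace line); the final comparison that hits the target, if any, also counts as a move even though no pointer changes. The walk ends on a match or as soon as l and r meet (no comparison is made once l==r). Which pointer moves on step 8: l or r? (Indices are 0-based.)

l

l=0 r=14: -7+39=32 <60, l++
l=1 r=14: -5+39=34 <60, l++
l=2 r=14: -4+39=35 <60, l++
l=3 r=14: -1+39=38 <60, l++
l=4 r=14: 6+39=45 <60, l++
l=5 r=14: 11+39=50 <60, l++
l=6 r=14: 17+39=56 <60, l++
l=7 r=14: 18+39=57 <60, l++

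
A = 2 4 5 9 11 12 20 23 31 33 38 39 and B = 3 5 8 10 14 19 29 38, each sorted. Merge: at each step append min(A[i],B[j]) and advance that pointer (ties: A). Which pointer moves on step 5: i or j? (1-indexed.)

[i=1,j=1] A[i]=2<=B[j]=3 take 2 → i++
[i=2,j=1] A[i]=4>B[j]=3 take 3 → j++
[i=2,j=2] A[i]=4<=B[j]=5 take 4 → i++
[i=3,j=2] A[i]=5<=B[j]=5 take 5 → i++
[i=4,j=2] A[i]=9>B[j]=5 take 5 → j++

j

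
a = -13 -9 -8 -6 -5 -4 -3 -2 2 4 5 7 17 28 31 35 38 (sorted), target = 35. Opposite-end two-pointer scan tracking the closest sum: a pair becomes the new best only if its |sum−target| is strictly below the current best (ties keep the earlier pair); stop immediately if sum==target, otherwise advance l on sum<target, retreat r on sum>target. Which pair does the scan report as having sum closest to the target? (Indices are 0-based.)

pair (-3, 38) with sum 35 (|Δ|=0)

l=0 r=16: -13+38=25 d=10 *, l++
l=1 r=16: -9+38=29 d=6 *, l++
l=2 r=16: -8+38=30 d=5 *, l++
l=3 r=16: -6+38=32 d=3 *, l++
l=4 r=16: -5+38=33 d=2 *, l++
l=5 r=16: -4+38=34 d=1 *, l++
l=6 r=16: -3+38=35 d=0 *, stop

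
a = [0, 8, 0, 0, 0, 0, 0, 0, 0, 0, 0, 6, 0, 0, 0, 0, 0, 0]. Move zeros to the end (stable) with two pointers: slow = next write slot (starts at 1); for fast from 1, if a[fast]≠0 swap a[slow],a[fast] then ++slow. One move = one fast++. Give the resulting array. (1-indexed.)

slow=1 fast=1: a[fast]=0, fast++
slow=1 fast=2: a[fast]=8≠0 swap→a[1]=8, slow++,fast++
slow=2 fast=3: a[fast]=0, fast++
slow=2 fast=4: a[fast]=0, fast++
slow=2 fast=5: a[fast]=0, fast++
slow=2 fast=6: a[fast]=0, fast++
slow=2 fast=7: a[fast]=0, fast++
slow=2 fast=8: a[fast]=0, fast++
slow=2 fast=9: a[fast]=0, fast++
slow=2 fast=10: a[fast]=0, fast++
slow=2 fast=11: a[fast]=0, fast++
slow=2 fast=12: a[fast]=6≠0 swap→a[2]=6, slow++,fast++
slow=3 fast=13: a[fast]=0, fast++
slow=3 fast=14: a[fast]=0, fast++
slow=3 fast=15: a[fast]=0, fast++
slow=3 fast=16: a[fast]=0, fast++
slow=3 fast=17: a[fast]=0, fast++
slow=3 fast=18: a[fast]=0, fast++

[8, 6, 0, 0, 0, 0, 0, 0, 0, 0, 0, 0, 0, 0, 0, 0, 0, 0]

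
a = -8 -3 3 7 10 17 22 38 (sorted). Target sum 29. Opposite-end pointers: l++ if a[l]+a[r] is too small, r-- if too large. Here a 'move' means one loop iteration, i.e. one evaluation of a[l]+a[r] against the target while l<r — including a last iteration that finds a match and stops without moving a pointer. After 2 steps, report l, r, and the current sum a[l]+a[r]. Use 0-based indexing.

l=0 r=7: -8+38=30 >29, r--
l=0 r=6: -8+22=14 <29, l++

l=1, r=6, sum=19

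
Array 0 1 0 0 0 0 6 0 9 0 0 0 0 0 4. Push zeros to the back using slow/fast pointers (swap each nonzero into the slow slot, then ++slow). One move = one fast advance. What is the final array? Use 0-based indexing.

(s=0,f=0) a[fast]=0 → fast++
(s=0,f=1) a[fast]=1≠0 swap→a[0]=1 → slow++,fast++
(s=1,f=2) a[fast]=0 → fast++
(s=1,f=3) a[fast]=0 → fast++
(s=1,f=4) a[fast]=0 → fast++
(s=1,f=5) a[fast]=0 → fast++
(s=1,f=6) a[fast]=6≠0 swap→a[1]=6 → slow++,fast++
(s=2,f=7) a[fast]=0 → fast++
(s=2,f=8) a[fast]=9≠0 swap→a[2]=9 → slow++,fast++
(s=3,f=9) a[fast]=0 → fast++
(s=3,f=10) a[fast]=0 → fast++
(s=3,f=11) a[fast]=0 → fast++
(s=3,f=12) a[fast]=0 → fast++
(s=3,f=13) a[fast]=0 → fast++
(s=3,f=14) a[fast]=4≠0 swap→a[3]=4 → slow++,fast++

[1, 6, 9, 4, 0, 0, 0, 0, 0, 0, 0, 0, 0, 0, 0]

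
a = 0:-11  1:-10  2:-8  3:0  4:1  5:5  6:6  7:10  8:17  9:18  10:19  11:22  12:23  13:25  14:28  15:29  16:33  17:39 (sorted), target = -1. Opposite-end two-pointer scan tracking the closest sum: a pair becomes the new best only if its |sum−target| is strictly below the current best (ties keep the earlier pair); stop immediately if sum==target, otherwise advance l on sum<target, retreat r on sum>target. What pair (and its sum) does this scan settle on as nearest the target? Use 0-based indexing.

[0,17] -11+39=28 d=29 * → r--
[0,16] -11+33=22 d=23 * → r--
[0,15] -11+29=18 d=19 * → r--
[0,14] -11+28=17 d=18 * → r--
[0,13] -11+25=14 d=15 * → r--
[0,12] -11+23=12 d=13 * → r--
[0,11] -11+22=11 d=12 * → r--
[0,10] -11+19=8 d=9 * → r--
[0,9] -11+18=7 d=8 * → r--
[0,8] -11+17=6 d=7 * → r--
[0,7] -11+10=-1 d=0 * → stop

pair (-11, 10) with sum -1 (|Δ|=0)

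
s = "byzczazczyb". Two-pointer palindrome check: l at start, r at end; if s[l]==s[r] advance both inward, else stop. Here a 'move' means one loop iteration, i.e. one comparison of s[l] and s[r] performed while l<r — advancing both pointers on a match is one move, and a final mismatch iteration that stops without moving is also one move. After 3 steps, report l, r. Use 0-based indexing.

l=0 r=10: 'b'=='b', l++,r--
l=1 r=9: 'y'=='y', l++,r--
l=2 r=8: 'z'=='z', l++,r--

l=3, r=7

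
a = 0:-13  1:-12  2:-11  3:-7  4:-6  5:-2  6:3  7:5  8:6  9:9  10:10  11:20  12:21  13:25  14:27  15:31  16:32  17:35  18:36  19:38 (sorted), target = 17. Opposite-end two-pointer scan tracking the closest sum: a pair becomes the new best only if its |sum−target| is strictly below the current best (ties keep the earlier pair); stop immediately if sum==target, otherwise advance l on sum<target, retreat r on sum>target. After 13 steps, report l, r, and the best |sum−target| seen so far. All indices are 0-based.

l=0 r=19: -13+38=25 d=8 *, r--
l=0 r=18: -13+36=23 d=6 *, r--
l=0 r=17: -13+35=22 d=5 *, r--
l=0 r=16: -13+32=19 d=2 *, r--
l=0 r=15: -13+31=18 d=1 *, r--
l=0 r=14: -13+27=14 d=3, l++
l=1 r=14: -12+27=15 d=2, l++
l=2 r=14: -11+27=16 d=1, l++
l=3 r=14: -7+27=20 d=3, r--
l=3 r=13: -7+25=18 d=1, r--
l=3 r=12: -7+21=14 d=3, l++
l=4 r=12: -6+21=15 d=2, l++
l=5 r=12: -2+21=19 d=2, r--

l=5, r=11, best |Δ|=1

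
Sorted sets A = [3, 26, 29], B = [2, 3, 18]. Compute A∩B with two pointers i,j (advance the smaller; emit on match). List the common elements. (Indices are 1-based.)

intersection = [3]

i=1 j=1: 3>2, j++
i=1 j=2: 3==3 emit, i++,j++
i=2 j=3: 26>18, j++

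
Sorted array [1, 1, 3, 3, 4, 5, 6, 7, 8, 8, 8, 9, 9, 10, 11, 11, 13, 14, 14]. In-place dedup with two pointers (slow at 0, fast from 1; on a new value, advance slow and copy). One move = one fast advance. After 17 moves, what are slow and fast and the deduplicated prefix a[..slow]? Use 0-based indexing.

slow=11, fast=18, prefix=[1, 3, 4, 5, 6, 7, 8, 9, 10, 11, 13, 14]

slow=0 fast=1: a[fast]=1=a[slow] dup, fast++
slow=0 fast=2: a[fast]=3≠a[slow]=1 write a[1]=3, slow++,fast++
slow=1 fast=3: a[fast]=3=a[slow] dup, fast++
slow=1 fast=4: a[fast]=4≠a[slow]=3 write a[2]=4, slow++,fast++
slow=2 fast=5: a[fast]=5≠a[slow]=4 write a[3]=5, slow++,fast++
slow=3 fast=6: a[fast]=6≠a[slow]=5 write a[4]=6, slow++,fast++
slow=4 fast=7: a[fast]=7≠a[slow]=6 write a[5]=7, slow++,fast++
slow=5 fast=8: a[fast]=8≠a[slow]=7 write a[6]=8, slow++,fast++
slow=6 fast=9: a[fast]=8=a[slow] dup, fast++
slow=6 fast=10: a[fast]=8=a[slow] dup, fast++
slow=6 fast=11: a[fast]=9≠a[slow]=8 write a[7]=9, slow++,fast++
slow=7 fast=12: a[fast]=9=a[slow] dup, fast++
slow=7 fast=13: a[fast]=10≠a[slow]=9 write a[8]=10, slow++,fast++
slow=8 fast=14: a[fast]=11≠a[slow]=10 write a[9]=11, slow++,fast++
slow=9 fast=15: a[fast]=11=a[slow] dup, fast++
slow=9 fast=16: a[fast]=13≠a[slow]=11 write a[10]=13, slow++,fast++
slow=10 fast=17: a[fast]=14≠a[slow]=13 write a[11]=14, slow++,fast++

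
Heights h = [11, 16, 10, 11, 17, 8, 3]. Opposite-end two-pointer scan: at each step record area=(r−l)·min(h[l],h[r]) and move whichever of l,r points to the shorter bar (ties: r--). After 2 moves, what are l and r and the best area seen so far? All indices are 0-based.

[0,6] min(11,3)*6=18 best=18 * → r--
[0,5] min(11,8)*5=40 best=40 * → r--

l=0, r=4, best area=40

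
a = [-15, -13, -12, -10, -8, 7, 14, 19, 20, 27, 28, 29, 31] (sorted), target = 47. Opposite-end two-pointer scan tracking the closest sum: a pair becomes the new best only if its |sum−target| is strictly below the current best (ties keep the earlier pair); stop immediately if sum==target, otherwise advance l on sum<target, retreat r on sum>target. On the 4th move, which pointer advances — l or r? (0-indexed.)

l

l=0 r=12: -15+31=16 d=31 *, l++
l=1 r=12: -13+31=18 d=29 *, l++
l=2 r=12: -12+31=19 d=28 *, l++
l=3 r=12: -10+31=21 d=26 *, l++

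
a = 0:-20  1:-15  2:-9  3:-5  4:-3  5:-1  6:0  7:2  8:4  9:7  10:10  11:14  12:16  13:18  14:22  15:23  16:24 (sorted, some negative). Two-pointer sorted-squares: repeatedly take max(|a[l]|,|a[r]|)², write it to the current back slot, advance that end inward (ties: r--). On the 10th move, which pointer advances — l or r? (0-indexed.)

l=0 r=16: |-20|<=|24| out[16]=576, r--
l=0 r=15: |-20|<=|23| out[15]=529, r--
l=0 r=14: |-20|<=|22| out[14]=484, r--
l=0 r=13: |-20|>|18| out[13]=400, l++
l=1 r=13: |-15|<=|18| out[12]=324, r--
l=1 r=12: |-15|<=|16| out[11]=256, r--
l=1 r=11: |-15|>|14| out[10]=225, l++
l=2 r=11: |-9|<=|14| out[9]=196, r--
l=2 r=10: |-9|<=|10| out[8]=100, r--
l=2 r=9: |-9|>|7| out[7]=81, l++

l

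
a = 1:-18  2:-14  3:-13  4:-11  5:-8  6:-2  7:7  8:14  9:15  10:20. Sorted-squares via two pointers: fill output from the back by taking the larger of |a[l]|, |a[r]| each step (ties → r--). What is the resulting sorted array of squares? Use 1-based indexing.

[4, 49, 64, 121, 169, 196, 196, 225, 324, 400]

l=1 r=10: |-18|<=|20| out[10]=400, r--
l=1 r=9: |-18|>|15| out[9]=324, l++
l=2 r=9: |-14|<=|15| out[8]=225, r--
l=2 r=8: |-14|<=|14| out[7]=196, r--
l=2 r=7: |-14|>|7| out[6]=196, l++
l=3 r=7: |-13|>|7| out[5]=169, l++
l=4 r=7: |-11|>|7| out[4]=121, l++
l=5 r=7: |-8|>|7| out[3]=64, l++
l=6 r=7: |-2|<=|7| out[2]=49, r--
l=6 r=6: |-2|<=|-2| out[1]=4, r--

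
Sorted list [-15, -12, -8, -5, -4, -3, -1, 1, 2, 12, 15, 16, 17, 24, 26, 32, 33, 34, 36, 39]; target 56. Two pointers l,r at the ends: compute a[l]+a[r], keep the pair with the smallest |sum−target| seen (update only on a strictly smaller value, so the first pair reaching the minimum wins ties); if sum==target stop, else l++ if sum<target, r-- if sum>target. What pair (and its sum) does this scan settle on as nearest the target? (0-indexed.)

pair (17, 39) with sum 56 (|Δ|=0)

[0,19] -15+39=24 d=32 * → l++
[1,19] -12+39=27 d=29 * → l++
[2,19] -8+39=31 d=25 * → l++
[3,19] -5+39=34 d=22 * → l++
[4,19] -4+39=35 d=21 * → l++
[5,19] -3+39=36 d=20 * → l++
[6,19] -1+39=38 d=18 * → l++
[7,19] 1+39=40 d=16 * → l++
[8,19] 2+39=41 d=15 * → l++
[9,19] 12+39=51 d=5 * → l++
[10,19] 15+39=54 d=2 * → l++
[11,19] 16+39=55 d=1 * → l++
[12,19] 17+39=56 d=0 * → stop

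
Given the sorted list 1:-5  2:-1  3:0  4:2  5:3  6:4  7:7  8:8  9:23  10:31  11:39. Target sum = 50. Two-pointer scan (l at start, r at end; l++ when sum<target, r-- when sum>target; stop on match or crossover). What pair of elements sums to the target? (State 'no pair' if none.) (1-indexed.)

l=1 r=11: -5+39=34 <50, l++
l=2 r=11: -1+39=38 <50, l++
l=3 r=11: 0+39=39 <50, l++
l=4 r=11: 2+39=41 <50, l++
l=5 r=11: 3+39=42 <50, l++
l=6 r=11: 4+39=43 <50, l++
l=7 r=11: 7+39=46 <50, l++
l=8 r=11: 8+39=47 <50, l++
l=9 r=11: 23+39=62 >50, r--
l=9 r=10: 23+31=54 >50, r--

no pair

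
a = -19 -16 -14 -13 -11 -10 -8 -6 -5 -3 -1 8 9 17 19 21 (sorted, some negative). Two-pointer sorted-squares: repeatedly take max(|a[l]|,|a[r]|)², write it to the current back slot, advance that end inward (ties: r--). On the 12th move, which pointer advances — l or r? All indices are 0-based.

[0,15] |-19|<=|21| out[15]=441 → r--
[0,14] |-19|<=|19| out[14]=361 → r--
[0,13] |-19|>|17| out[13]=361 → l++
[1,13] |-16|<=|17| out[12]=289 → r--
[1,12] |-16|>|9| out[11]=256 → l++
[2,12] |-14|>|9| out[10]=196 → l++
[3,12] |-13|>|9| out[9]=169 → l++
[4,12] |-11|>|9| out[8]=121 → l++
[5,12] |-10|>|9| out[7]=100 → l++
[6,12] |-8|<=|9| out[6]=81 → r--
[6,11] |-8|<=|8| out[5]=64 → r--
[6,10] |-8|>|-1| out[4]=64 → l++

l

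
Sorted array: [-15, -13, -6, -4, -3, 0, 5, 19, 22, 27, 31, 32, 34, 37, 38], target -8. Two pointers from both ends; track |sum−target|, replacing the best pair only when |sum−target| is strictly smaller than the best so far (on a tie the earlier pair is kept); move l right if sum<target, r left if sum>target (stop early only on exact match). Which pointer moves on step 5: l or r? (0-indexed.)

[0,14] -15+38=23 d=31 * → r--
[0,13] -15+37=22 d=30 * → r--
[0,12] -15+34=19 d=27 * → r--
[0,11] -15+32=17 d=25 * → r--
[0,10] -15+31=16 d=24 * → r--

r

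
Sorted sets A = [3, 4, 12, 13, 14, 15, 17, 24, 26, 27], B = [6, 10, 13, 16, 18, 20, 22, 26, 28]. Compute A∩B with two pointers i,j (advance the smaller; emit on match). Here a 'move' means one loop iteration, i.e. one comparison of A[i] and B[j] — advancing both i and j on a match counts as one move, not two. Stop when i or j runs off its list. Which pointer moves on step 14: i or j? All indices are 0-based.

i

i=0 j=0: 3<6, i++
i=1 j=0: 4<6, i++
i=2 j=0: 12>6, j++
i=2 j=1: 12>10, j++
i=2 j=2: 12<13, i++
i=3 j=2: 13==13 emit, i++,j++
i=4 j=3: 14<16, i++
i=5 j=3: 15<16, i++
i=6 j=3: 17>16, j++
i=6 j=4: 17<18, i++
i=7 j=4: 24>18, j++
i=7 j=5: 24>20, j++
i=7 j=6: 24>22, j++
i=7 j=7: 24<26, i++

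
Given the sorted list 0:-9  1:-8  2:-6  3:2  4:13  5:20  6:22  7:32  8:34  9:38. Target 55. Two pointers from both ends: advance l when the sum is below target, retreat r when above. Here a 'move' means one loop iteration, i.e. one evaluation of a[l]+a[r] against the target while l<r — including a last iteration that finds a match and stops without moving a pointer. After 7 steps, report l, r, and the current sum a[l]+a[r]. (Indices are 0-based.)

l=0 r=9: -9+38=29 <55, l++
l=1 r=9: -8+38=30 <55, l++
l=2 r=9: -6+38=32 <55, l++
l=3 r=9: 2+38=40 <55, l++
l=4 r=9: 13+38=51 <55, l++
l=5 r=9: 20+38=58 >55, r--
l=5 r=8: 20+34=54 <55, l++

l=6, r=8, sum=56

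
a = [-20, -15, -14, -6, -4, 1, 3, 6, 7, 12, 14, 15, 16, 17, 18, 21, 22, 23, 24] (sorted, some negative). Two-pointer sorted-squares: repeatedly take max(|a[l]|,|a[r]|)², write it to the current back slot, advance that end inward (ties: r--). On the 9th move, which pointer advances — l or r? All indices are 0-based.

[0,18] |-20|<=|24| out[18]=576 → r--
[0,17] |-20|<=|23| out[17]=529 → r--
[0,16] |-20|<=|22| out[16]=484 → r--
[0,15] |-20|<=|21| out[15]=441 → r--
[0,14] |-20|>|18| out[14]=400 → l++
[1,14] |-15|<=|18| out[13]=324 → r--
[1,13] |-15|<=|17| out[12]=289 → r--
[1,12] |-15|<=|16| out[11]=256 → r--
[1,11] |-15|<=|15| out[10]=225 → r--

r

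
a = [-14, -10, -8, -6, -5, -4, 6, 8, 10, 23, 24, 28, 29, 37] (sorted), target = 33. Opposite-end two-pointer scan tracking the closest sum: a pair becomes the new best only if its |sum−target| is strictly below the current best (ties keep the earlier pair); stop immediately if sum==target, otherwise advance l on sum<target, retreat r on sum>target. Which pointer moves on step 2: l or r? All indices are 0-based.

l

[0,13] -14+37=23 d=10 * → l++
[1,13] -10+37=27 d=6 * → l++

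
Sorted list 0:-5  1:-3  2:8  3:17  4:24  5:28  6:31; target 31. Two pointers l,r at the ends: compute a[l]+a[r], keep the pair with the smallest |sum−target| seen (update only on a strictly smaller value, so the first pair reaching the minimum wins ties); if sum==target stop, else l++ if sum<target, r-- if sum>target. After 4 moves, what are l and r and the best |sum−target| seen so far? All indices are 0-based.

[0,6] -5+31=26 d=5 * → l++
[1,6] -3+31=28 d=3 * → l++
[2,6] 8+31=39 d=8 → r--
[2,5] 8+28=36 d=5 → r--

l=2, r=4, best |Δ|=3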